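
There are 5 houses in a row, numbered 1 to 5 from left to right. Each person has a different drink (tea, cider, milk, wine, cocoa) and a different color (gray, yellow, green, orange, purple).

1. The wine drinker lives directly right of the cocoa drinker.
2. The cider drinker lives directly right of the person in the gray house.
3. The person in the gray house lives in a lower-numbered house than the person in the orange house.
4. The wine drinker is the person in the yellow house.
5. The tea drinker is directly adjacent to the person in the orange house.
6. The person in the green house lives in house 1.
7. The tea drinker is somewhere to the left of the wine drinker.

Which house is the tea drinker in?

2

The person in the green house is in house 1 (clue 6).
So house 1 gets milk for drink.
The cider drinker is narrowed to house 3 or 4 or 5; consider each.
Placing it in house 4 and house 5 leads to a contradiction, so it's in house 3.
Clue 2 places the person in the gray house in house 2.
House 5 drink: only wine fits.
Clue 1: the cocoa drinker is in house 4.
The person in the yellow house is in house 5 (clue 4).
That leaves tea as the drink for house 2.
House 3 color: only orange fits.
That leaves purple as the color for house 4.
So: house 1 = milk/green, house 2 = tea/gray, house 3 = cider/orange, house 4 = cocoa/purple, house 5 = wine/yellow.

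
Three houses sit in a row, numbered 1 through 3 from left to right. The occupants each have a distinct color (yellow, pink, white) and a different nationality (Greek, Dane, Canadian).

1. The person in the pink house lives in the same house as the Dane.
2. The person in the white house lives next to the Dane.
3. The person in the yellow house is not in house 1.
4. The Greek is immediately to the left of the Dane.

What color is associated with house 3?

yellow

That leaves white as the color for house 1.
By clue 2, the Dane is in house 2.
Clue 4: the Greek is in house 1.
So house 3 gets Canadian for nationality.
From clue 1, the person in the pink house must be in house 2.
House 3's color must be yellow (nothing else left).
So: house 1 = white/Greek, house 2 = pink/Dane, house 3 = yellow/Canadian.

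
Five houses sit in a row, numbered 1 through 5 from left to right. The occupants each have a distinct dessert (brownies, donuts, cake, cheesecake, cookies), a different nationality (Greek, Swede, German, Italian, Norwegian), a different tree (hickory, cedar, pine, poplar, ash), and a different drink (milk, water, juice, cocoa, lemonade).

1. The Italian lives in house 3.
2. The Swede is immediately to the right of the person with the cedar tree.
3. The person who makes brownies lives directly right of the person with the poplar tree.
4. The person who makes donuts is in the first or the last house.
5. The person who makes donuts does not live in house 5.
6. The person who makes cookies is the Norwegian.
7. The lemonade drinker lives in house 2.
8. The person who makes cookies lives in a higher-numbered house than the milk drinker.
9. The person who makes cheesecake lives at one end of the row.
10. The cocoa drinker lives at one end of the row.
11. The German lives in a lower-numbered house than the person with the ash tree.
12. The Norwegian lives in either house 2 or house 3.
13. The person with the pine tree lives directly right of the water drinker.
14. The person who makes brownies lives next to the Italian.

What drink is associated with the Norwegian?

By clue 1, the Italian is in house 3.
Clue 5 places the person who makes donuts in house 1.
From clue 7, the lemonade drinker must be in house 2.
The only dessert still possible for house 5 is cheesecake.
That leaves Norwegian as the nationality for house 2.
Clue 6 places the person who makes cookies in house 2.
Clue 8: the milk drinker is in house 1.
House 3 dessert: only cake fits.
That leaves brownies as the dessert for house 4.
So house 5 gets cocoa for drink.
By clue 3, the person with the poplar tree is in house 3.
House 1's tree must be hickory (nothing else left).
So house 2 gets ash for tree.
House 5's tree must be pine (nothing else left).
By clue 2, the Swede is in house 5.
The German is in house 1 (clue 11).
Clue 13: the water drinker is in house 4.
The only nationality still possible for house 4 is Greek.
House 4's tree must be cedar (nothing else left).
That leaves juice as the drink for house 3.
So: house 1 = donuts/German/hickory/milk, house 2 = cookies/Norwegian/ash/lemonade, house 3 = cake/Italian/poplar/juice, house 4 = brownies/Greek/cedar/water, house 5 = cheesecake/Swede/pine/cocoa.

lemonade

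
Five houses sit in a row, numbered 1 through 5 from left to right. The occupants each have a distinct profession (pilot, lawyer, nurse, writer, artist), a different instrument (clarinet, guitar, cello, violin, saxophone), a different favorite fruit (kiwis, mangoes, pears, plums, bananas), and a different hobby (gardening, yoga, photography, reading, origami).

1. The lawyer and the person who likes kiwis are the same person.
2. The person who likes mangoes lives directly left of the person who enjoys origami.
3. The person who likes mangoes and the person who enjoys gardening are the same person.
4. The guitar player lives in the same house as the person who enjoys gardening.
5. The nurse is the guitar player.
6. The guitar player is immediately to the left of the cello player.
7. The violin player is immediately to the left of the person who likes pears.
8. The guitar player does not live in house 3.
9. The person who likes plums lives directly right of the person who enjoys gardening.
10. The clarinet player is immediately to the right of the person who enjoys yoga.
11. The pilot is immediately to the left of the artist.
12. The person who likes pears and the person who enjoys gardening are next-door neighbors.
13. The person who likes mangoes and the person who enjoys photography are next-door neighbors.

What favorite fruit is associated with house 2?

bananas

The nurse is narrowed to house 1 or 2 or 4; consider each.
Placing it in house 1 and house 2 leads to a contradiction, so it's in house 4.
The guitar player is in house 4 (clue 5).
By clue 6, the cello player is in house 5.
By clue 4, the person who enjoys gardening is in house 4.
By clue 9, the person who likes plums is in house 5.
From clue 12, the person who likes pears must be in house 3.
Clue 3 places the person who likes mangoes in house 4.
Clue 7 places the violin player in house 2.
House 5's profession must be writer (nothing else left).
So house 1 gets saxophone for instrument.
So house 3 gets clarinet for instrument.
The person who enjoys origami is in house 5 (clue 2).
Clue 10: the person who enjoys yoga is in house 2.
So house 3 gets artist for profession.
So house 1 gets reading for hobby.
So house 3 gets photography for hobby.
Clue 11: the pilot is in house 2.
That leaves lawyer as the profession for house 1.
Clue 1 places the person who likes kiwis in house 1.
That leaves bananas as the favorite fruit for house 2.
So: house 1 = lawyer/saxophone/kiwis/reading, house 2 = pilot/violin/bananas/yoga, house 3 = artist/clarinet/pears/photography, house 4 = nurse/guitar/mangoes/gardening, house 5 = writer/cello/plums/origami.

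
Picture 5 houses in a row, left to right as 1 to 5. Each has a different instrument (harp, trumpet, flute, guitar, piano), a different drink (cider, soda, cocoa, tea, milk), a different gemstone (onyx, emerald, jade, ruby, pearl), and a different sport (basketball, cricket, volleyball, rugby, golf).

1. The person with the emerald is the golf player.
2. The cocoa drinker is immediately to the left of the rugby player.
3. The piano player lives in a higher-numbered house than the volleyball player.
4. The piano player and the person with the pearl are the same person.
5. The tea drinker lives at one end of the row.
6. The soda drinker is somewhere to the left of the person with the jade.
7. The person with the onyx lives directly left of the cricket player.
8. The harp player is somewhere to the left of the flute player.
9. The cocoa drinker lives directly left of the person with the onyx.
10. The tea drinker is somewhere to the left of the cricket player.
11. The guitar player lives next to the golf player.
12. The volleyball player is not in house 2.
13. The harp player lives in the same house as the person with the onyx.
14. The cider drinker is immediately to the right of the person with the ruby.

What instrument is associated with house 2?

From clue 10, the tea drinker must be in house 1.
The flute player is narrowed to house 4 or 5; consider each.
Placing it in house 4 leads to a contradiction, so it's in house 5.
The harp player is narrowed to house 3 or 4; consider each.
Placing it in house 3 leads to a contradiction, so it's in house 4.
By clue 13, the person with the onyx is in house 4.
By clue 3, the volleyball player is in house 1.
From clue 7, the cricket player must be in house 5.
Clue 9 places the cocoa drinker in house 3.
House 5's drink must be milk (nothing else left).
The rugby player is in house 4 (clue 2).
The only gemstone still possible for house 1 is ruby.
So house 5 gets jade for gemstone.
By clue 14, the cider drinker is in house 2.
House 4 drink: only soda fits.
The piano player is narrowed to house 2 or 3; consider each.
Placing it in house 2 leads to a contradiction, so it's in house 3.
The person with the pearl is in house 3 (clue 4).
House 2 gemstone: only emerald fits.
The golf player is in house 2 (clue 1).
Clue 11: the guitar player is in house 1.
The only instrument still possible for house 2 is trumpet.
House 3 sport: only basketball fits.
So: house 1 = guitar/tea/ruby/volleyball, house 2 = trumpet/cider/emerald/golf, house 3 = piano/cocoa/pearl/basketball, house 4 = harp/soda/onyx/rugby, house 5 = flute/milk/jade/cricket.

trumpet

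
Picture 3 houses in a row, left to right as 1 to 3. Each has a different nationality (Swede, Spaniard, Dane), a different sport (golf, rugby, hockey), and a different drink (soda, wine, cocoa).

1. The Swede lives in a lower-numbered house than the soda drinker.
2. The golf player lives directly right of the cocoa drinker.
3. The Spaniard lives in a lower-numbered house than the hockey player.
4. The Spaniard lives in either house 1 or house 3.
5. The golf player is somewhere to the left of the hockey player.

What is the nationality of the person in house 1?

Spaniard

From clue 4, the Spaniard must be in house 1.
From clue 5, the golf player must be in house 2.
Clue 5 places the hockey player in house 3.
House 3's nationality must be Dane (nothing else left).
So house 1 gets rugby for sport.
Clue 1 places the soda drinker in house 3.
From clue 2, the cocoa drinker must be in house 1.
That leaves Swede as the nationality for house 2.
So house 2 gets wine for drink.
So: house 1 = Spaniard/rugby/cocoa, house 2 = Swede/golf/wine, house 3 = Dane/hockey/soda.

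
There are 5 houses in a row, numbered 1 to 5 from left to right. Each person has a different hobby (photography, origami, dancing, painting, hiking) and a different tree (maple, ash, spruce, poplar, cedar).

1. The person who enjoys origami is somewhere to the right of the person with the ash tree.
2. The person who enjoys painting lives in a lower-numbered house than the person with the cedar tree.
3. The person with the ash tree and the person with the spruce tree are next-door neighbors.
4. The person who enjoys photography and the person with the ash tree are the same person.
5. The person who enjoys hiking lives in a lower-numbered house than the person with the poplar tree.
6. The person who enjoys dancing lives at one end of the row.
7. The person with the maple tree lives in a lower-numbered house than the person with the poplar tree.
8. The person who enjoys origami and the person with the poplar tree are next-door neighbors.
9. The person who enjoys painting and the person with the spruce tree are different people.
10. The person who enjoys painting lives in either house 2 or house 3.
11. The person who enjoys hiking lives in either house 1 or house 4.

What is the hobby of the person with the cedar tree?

origami

The person who enjoys dancing is narrowed to house 1 or 5; consider each.
Placing it in house 1 leads to a contradiction, so it's in house 5.
The person who enjoys hiking is narrowed to house 1 or 4; consider each.
Placing it in house 4 leads to a contradiction, so it's in house 1.
The only hobby still possible for house 4 is origami.
The person who enjoys painting is narrowed to house 2 or 3; consider each.
Placing it in house 2 leads to a contradiction, so it's in house 3.
So house 2 gets photography for hobby.
The person with the ash tree is in house 2 (clue 4).
Clue 3: the person with the spruce tree is in house 1.
By clue 7, the person with the poplar tree is in house 5.
That leaves maple as the tree for house 3.
The only tree still possible for house 4 is cedar.
So: house 1 = hiking/spruce, house 2 = photography/ash, house 3 = painting/maple, house 4 = origami/cedar, house 5 = dancing/poplar.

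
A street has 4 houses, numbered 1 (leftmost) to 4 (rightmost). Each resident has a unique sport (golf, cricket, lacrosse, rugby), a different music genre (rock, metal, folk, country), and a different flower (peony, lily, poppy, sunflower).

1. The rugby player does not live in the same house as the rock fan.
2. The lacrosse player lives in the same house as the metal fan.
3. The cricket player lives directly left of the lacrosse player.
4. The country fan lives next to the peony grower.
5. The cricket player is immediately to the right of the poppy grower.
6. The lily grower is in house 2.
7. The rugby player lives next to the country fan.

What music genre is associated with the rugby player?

folk

Clue 6: the lily grower is in house 2.
The only flower still possible for house 1 is poppy.
Clue 5: the cricket player is in house 2.
From clue 3, the lacrosse player must be in house 3.
From clue 2, the metal fan must be in house 3.
House 2's music genre must be country (nothing else left).
Clue 4: the peony grower is in house 3.
Clue 7 places the rugby player in house 1.
So house 4 gets golf for sport.
That leaves sunflower as the flower for house 4.
By clue 1, the rock fan is in house 4.
House 1's music genre must be folk (nothing else left).
So: house 1 = rugby/folk/poppy, house 2 = cricket/country/lily, house 3 = lacrosse/metal/peony, house 4 = golf/rock/sunflower.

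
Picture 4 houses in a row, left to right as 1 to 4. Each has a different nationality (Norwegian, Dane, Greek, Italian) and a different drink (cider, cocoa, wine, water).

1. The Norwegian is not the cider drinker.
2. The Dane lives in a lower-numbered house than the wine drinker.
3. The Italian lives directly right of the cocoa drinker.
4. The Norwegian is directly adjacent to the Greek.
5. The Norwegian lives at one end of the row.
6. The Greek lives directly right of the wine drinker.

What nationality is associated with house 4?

By clue 4, the Norwegian is in house 4.
From clue 4, the Greek must be in house 3.
By clue 6, the wine drinker is in house 2.
The only nationality still possible for house 1 is Dane.
So house 2 gets Italian for nationality.
By clue 3, the cocoa drinker is in house 1.
House 4 drink: only water fits.
House 3 drink: only cider fits.
So: house 1 = Dane/cocoa, house 2 = Italian/wine, house 3 = Greek/cider, house 4 = Norwegian/water.

Norwegian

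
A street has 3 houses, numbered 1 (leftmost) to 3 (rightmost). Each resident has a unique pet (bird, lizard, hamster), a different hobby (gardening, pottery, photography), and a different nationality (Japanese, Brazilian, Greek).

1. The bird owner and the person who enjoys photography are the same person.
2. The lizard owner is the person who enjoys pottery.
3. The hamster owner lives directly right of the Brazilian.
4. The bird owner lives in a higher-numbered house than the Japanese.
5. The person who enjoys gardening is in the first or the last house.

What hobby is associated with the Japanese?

pottery

House 1's pet must be lizard (nothing else left).
So house 3 gets Greek for nationality.
Clue 2: the person who enjoys pottery is in house 1.
House 2's hobby must be photography (nothing else left).
The only hobby still possible for house 3 is gardening.
The bird owner is in house 2 (clue 1).
The Japanese is in house 1 (clue 4).
So house 3 gets hamster for pet.
The only nationality still possible for house 2 is Brazilian.
So: house 1 = lizard/pottery/Japanese, house 2 = bird/photography/Brazilian, house 3 = hamster/gardening/Greek.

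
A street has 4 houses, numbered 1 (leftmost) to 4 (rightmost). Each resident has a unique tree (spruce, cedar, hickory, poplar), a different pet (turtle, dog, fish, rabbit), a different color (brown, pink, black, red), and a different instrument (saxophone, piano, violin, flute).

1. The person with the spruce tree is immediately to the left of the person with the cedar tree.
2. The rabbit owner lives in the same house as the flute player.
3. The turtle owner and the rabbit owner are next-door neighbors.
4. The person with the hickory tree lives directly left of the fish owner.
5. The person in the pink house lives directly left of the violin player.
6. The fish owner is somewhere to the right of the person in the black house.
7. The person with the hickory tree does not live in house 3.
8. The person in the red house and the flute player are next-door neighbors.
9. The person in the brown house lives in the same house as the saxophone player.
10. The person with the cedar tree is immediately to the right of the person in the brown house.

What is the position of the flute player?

The only color still possible for house 4 is red.
Clue 8 places the flute player in house 3.
Clue 2 places the rabbit owner in house 3.
House 4's tree must be poplar (nothing else left).
The only pet still possible for house 1 is dog.
So house 4 gets turtle for pet.
House 3's color must be pink (nothing else left).
The person with the hickory tree is in house 1 (clue 4).
The violin player is in house 4 (clue 5).
From clue 6, the person in the black house must be in house 1.
So house 3 gets cedar for tree.
The only pet still possible for house 2 is fish.
House 2 color: only brown fits.
From clue 9, the saxophone player must be in house 2.
House 2 tree: only spruce fits.
The only instrument still possible for house 1 is piano.
So: house 1 = hickory/dog/black/piano, house 2 = spruce/fish/brown/saxophone, house 3 = cedar/rabbit/pink/flute, house 4 = poplar/turtle/red/violin.

3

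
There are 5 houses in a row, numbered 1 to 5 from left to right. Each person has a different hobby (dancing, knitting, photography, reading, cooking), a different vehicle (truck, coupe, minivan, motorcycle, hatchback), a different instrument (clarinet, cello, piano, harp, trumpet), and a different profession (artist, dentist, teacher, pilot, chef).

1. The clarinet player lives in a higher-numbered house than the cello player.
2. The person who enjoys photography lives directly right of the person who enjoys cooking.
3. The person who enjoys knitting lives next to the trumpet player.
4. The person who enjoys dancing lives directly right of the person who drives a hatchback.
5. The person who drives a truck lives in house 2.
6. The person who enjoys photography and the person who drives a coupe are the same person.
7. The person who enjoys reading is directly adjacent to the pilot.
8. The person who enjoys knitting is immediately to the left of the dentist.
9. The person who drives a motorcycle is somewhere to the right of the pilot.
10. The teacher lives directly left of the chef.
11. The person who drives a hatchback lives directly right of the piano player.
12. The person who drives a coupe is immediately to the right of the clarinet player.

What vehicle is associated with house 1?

minivan

Clue 5: the person who drives a truck is in house 2.
The only vehicle still possible for house 1 is minivan.
The person who enjoys dancing is narrowed to house 4 or 5; consider each.
Placing it in house 4 leads to a contradiction, so it's in house 5.
By clue 4, the person who drives a hatchback is in house 4.
By clue 11, the piano player is in house 3.
From clue 6, the person who enjoys photography must be in house 3.
By clue 6, the person who drives a coupe is in house 3.
Clue 12 places the clarinet player in house 2.
House 2's hobby must be cooking (nothing else left).
So house 5 gets motorcycle for vehicle.
So house 1 gets cello for instrument.
By clue 3, the person who enjoys knitting is in house 4.
By clue 3, the trumpet player is in house 5.
Clue 8: the dentist is in house 5.
So house 1 gets reading for hobby.
House 4's instrument must be harp (nothing else left).
From clue 7, the pilot must be in house 2.
By clue 10, the teacher is in house 3.
Clue 10: the chef is in house 4.
The only profession still possible for house 1 is artist.
So: house 1 = reading/minivan/cello/artist, house 2 = cooking/truck/clarinet/pilot, house 3 = photography/coupe/piano/teacher, house 4 = knitting/hatchback/harp/chef, house 5 = dancing/motorcycle/trumpet/dentist.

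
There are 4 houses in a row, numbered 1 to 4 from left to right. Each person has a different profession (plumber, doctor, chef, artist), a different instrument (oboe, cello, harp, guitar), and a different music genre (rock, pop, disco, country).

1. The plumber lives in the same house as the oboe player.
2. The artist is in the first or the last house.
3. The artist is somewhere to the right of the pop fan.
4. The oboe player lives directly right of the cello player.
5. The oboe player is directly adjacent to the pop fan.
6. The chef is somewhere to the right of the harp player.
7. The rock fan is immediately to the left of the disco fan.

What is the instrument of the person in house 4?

guitar

The artist is in house 4 (clue 3).
House 1's profession must be doctor (nothing else left).
That leaves guitar as the instrument for house 4.
House 3 instrument: only oboe fits.
By clue 1, the plumber is in house 3.
The cello player is in house 2 (clue 4).
By clue 5, the pop fan is in house 2.
House 2's profession must be chef (nothing else left).
That leaves harp as the instrument for house 1.
Clue 7: the rock fan is in house 3.
The disco fan is in house 4 (clue 7).
House 1 music genre: only country fits.
So: house 1 = doctor/harp/country, house 2 = chef/cello/pop, house 3 = plumber/oboe/rock, house 4 = artist/guitar/disco.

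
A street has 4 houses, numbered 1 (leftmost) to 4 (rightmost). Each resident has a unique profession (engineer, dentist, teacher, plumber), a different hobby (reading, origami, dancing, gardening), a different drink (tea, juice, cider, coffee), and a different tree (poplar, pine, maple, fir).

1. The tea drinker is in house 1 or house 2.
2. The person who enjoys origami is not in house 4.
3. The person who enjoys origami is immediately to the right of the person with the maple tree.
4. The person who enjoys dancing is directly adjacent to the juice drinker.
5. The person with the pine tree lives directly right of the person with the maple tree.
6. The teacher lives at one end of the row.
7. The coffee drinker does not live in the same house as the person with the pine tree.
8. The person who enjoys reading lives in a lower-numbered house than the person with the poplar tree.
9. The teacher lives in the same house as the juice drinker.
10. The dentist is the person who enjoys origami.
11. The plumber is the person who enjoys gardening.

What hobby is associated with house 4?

House 4's hobby must be gardening (nothing else left).
Clue 11: the plumber is in house 4.
That leaves reading as the hobby for house 1.
Clue 9 places the juice drinker in house 1.
So house 1 gets teacher for profession.
Clue 4 places the person who enjoys dancing in house 2.
House 3's hobby must be origami (nothing else left).
House 2's drink must be tea (nothing else left).
The person with the maple tree is in house 2 (clue 3).
The person with the pine tree is in house 3 (clue 5).
The coffee drinker is in house 4 (clue 7).
Clue 10: the dentist is in house 3.
House 2's profession must be engineer (nothing else left).
So house 3 gets cider for drink.
That leaves fir as the tree for house 1.
House 4 tree: only poplar fits.
So: house 1 = teacher/reading/juice/fir, house 2 = engineer/dancing/tea/maple, house 3 = dentist/origami/cider/pine, house 4 = plumber/gardening/coffee/poplar.

gardening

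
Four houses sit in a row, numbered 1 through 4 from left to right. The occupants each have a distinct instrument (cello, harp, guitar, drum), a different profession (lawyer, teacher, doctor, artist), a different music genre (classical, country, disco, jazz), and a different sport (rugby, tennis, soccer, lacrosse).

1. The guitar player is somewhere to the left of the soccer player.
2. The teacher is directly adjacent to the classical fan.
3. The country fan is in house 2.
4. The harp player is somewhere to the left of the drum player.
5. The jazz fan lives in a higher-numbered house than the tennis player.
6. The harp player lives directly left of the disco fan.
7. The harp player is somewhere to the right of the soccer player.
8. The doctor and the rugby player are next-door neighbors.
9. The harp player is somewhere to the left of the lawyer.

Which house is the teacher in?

Clue 3: the country fan is in house 2.
The harp player is in house 3 (clue 7).
The soccer player is in house 2 (clue 7).
From clue 9, the lawyer must be in house 4.
So house 1 gets classical for music genre.
The guitar player is in house 1 (clue 1).
Clue 2: the teacher is in house 2.
Clue 4: the drum player is in house 4.
From clue 6, the disco fan must be in house 4.
House 2 instrument: only cello fits.
House 1 profession: only artist fits.
House 3's profession must be doctor (nothing else left).
House 3's music genre must be jazz (nothing else left).
The tennis player is in house 1 (clue 5).
Clue 8 places the rugby player in house 4.
The only sport still possible for house 3 is lacrosse.
So: house 1 = guitar/artist/classical/tennis, house 2 = cello/teacher/country/soccer, house 3 = harp/doctor/jazz/lacrosse, house 4 = drum/lawyer/disco/rugby.

2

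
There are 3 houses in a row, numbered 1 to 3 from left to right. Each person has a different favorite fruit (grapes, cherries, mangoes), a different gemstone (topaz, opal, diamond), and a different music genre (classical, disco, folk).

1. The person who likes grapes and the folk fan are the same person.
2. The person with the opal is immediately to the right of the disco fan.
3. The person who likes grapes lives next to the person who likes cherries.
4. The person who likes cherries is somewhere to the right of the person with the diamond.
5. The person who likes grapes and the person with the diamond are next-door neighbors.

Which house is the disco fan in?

The person who likes cherries is narrowed to house 2 or 3; consider each.
Placing it in house 2 leads to a contradiction, so it's in house 3.
Clue 3: the person who likes grapes is in house 2.
Clue 5 places the person with the diamond in house 1.
So house 1 gets mangoes for favorite fruit.
Clue 1: the folk fan is in house 2.
House 3 music genre: only classical fits.
By clue 2, the person with the opal is in house 2.
The only gemstone still possible for house 3 is topaz.
House 1 music genre: only disco fits.
So: house 1 = mangoes/diamond/disco, house 2 = grapes/opal/folk, house 3 = cherries/topaz/classical.

1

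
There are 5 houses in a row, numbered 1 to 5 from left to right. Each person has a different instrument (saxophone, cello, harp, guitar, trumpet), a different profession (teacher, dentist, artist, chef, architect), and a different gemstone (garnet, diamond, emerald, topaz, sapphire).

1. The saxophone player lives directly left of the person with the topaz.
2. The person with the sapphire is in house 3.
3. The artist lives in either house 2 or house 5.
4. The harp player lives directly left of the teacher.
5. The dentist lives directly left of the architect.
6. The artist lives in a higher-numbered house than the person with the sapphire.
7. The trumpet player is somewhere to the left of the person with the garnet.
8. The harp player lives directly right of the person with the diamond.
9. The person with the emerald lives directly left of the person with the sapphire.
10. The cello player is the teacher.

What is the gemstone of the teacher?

Clue 2: the person with the sapphire is in house 3.
Clue 6: the artist is in house 5.
Clue 9: the person with the emerald is in house 2.
So house 1 gets diamond for gemstone.
Clue 8: the harp player is in house 2.
The only instrument still possible for house 5 is guitar.
Clue 4 places the teacher in house 3.
Clue 10 places the cello player in house 3.
House 1 instrument: only trumpet fits.
House 4 instrument: only saxophone fits.
The person with the topaz is in house 5 (clue 1).
From clue 5, the dentist must be in house 1.
By clue 5, the architect is in house 2.
House 4 profession: only chef fits.
That leaves garnet as the gemstone for house 4.
So: house 1 = trumpet/dentist/diamond, house 2 = harp/architect/emerald, house 3 = cello/teacher/sapphire, house 4 = saxophone/chef/garnet, house 5 = guitar/artist/topaz.

sapphire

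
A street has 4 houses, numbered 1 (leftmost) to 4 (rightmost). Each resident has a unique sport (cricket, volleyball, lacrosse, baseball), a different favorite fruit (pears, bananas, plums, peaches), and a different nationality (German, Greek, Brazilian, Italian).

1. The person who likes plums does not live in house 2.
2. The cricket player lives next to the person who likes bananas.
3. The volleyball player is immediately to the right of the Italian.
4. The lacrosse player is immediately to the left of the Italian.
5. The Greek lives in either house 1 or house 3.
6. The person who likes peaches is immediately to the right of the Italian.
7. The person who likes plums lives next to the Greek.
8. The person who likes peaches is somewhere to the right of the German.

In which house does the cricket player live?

2

From clue 7, the person who likes plums must be in house 4.
Clue 7 places the Greek in house 3.
That leaves peaches as the favorite fruit for house 3.
House 2's nationality must be Italian (nothing else left).
House 4's nationality must be Brazilian (nothing else left).
By clue 3, the volleyball player is in house 3.
By clue 4, the lacrosse player is in house 1.
So house 4 gets baseball for sport.
House 1's nationality must be German (nothing else left).
Clue 2: the person who likes bananas is in house 1.
The only sport still possible for house 2 is cricket.
That leaves pears as the favorite fruit for house 2.
So: house 1 = lacrosse/bananas/German, house 2 = cricket/pears/Italian, house 3 = volleyball/peaches/Greek, house 4 = baseball/plums/Brazilian.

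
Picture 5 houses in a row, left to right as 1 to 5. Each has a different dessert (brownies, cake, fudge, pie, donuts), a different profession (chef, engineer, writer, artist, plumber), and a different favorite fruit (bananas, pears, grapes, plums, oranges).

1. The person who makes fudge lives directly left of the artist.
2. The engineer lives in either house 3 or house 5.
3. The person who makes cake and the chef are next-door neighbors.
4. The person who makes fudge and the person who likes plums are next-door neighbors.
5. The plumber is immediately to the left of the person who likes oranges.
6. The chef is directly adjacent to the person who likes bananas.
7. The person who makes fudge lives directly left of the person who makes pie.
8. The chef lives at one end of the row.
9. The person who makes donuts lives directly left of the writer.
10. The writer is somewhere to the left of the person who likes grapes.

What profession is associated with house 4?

The person who makes cake is narrowed to house 2 or 4; consider each.
Placing it in house 4 leads to a contradiction, so it's in house 2.
Clue 3 places the chef in house 1.
Clue 6: the person who likes bananas is in house 2.
House 1 favorite fruit: only pears fits.
The person who makes donuts is narrowed to house 1 or 3; consider each.
Placing it in house 3 leads to a contradiction, so it's in house 1.
The writer is in house 2 (clue 9).
The person who makes fudge is narrowed to house 3 or 4; consider each.
Placing it in house 3 leads to a contradiction, so it's in house 4.
Clue 1: the artist is in house 5.
Clue 7 places the person who makes pie in house 5.
House 3 dessert: only brownies fits.
House 4 profession: only plumber fits.
The person who likes oranges is in house 5 (clue 5).
That leaves engineer as the profession for house 3.
The only favorite fruit still possible for house 4 is grapes.
The only favorite fruit still possible for house 3 is plums.
So: house 1 = donuts/chef/pears, house 2 = cake/writer/bananas, house 3 = brownies/engineer/plums, house 4 = fudge/plumber/grapes, house 5 = pie/artist/oranges.

plumber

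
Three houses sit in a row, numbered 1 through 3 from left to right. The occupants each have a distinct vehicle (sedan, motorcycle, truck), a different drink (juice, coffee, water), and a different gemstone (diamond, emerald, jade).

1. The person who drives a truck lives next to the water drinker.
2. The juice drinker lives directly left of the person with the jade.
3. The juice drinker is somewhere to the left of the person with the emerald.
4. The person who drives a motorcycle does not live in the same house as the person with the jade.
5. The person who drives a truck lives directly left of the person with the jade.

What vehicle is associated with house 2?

So house 1 gets diamond for gemstone.
The person who drives a truck is narrowed to house 1 or 2; consider each.
Placing it in house 2 leads to a contradiction, so it's in house 1.
From clue 1, the water drinker must be in house 2.
Clue 5 places the person with the jade in house 2.
House 3's drink must be coffee (nothing else left).
That leaves emerald as the gemstone for house 3.
By clue 4, the person who drives a motorcycle is in house 3.
House 2's vehicle must be sedan (nothing else left).
House 1 drink: only juice fits.
So: house 1 = truck/juice/diamond, house 2 = sedan/water/jade, house 3 = motorcycle/coffee/emerald.

sedan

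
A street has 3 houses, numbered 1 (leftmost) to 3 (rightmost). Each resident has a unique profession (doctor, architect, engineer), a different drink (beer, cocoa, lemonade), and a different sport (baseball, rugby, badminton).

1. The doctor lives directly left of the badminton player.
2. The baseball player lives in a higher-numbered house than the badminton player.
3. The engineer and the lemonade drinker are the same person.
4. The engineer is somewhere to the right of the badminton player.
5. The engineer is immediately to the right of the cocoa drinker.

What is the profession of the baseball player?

engineer

From clue 2, the baseball player must be in house 3.
From clue 2, the badminton player must be in house 2.
The engineer is in house 3 (clue 4).
By clue 5, the cocoa drinker is in house 2.
That leaves rugby as the sport for house 1.
Clue 1: the doctor is in house 1.
The lemonade drinker is in house 3 (clue 3).
The only profession still possible for house 2 is architect.
That leaves beer as the drink for house 1.
So: house 1 = doctor/beer/rugby, house 2 = architect/cocoa/badminton, house 3 = engineer/lemonade/baseball.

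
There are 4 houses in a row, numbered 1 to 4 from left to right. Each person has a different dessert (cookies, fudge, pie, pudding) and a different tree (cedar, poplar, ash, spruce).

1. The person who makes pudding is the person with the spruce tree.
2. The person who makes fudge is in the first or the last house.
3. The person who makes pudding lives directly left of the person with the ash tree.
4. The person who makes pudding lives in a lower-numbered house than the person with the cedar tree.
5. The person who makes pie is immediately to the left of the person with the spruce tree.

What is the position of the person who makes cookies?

So house 1 gets poplar for tree.
House 2's tree must be spruce (nothing else left).
From clue 1, the person who makes pudding must be in house 2.
Clue 3 places the person with the ash tree in house 3.
The person who makes pie is in house 1 (clue 5).
That leaves cookies as the dessert for house 3.
So house 4 gets fudge for dessert.
House 4's tree must be cedar (nothing else left).
So: house 1 = pie/poplar, house 2 = pudding/spruce, house 3 = cookies/ash, house 4 = fudge/cedar.

3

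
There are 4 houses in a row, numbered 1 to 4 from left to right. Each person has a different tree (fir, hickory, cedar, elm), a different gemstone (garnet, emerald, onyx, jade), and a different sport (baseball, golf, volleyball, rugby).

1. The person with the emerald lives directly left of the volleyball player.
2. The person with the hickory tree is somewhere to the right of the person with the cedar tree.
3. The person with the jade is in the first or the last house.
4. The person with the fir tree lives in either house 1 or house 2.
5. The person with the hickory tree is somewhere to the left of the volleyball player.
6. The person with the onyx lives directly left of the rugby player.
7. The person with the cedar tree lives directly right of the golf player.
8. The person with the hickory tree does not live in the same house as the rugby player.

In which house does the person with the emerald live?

3

The only tree still possible for house 4 is elm.
Clue 2: the person with the hickory tree is in house 3.
Clue 2 places the person with the cedar tree in house 2.
Clue 5 places the volleyball player in house 4.
By clue 7, the golf player is in house 1.
The only tree still possible for house 1 is fir.
House 2's sport must be rugby (nothing else left).
House 3's sport must be baseball (nothing else left).
The person with the emerald is in house 3 (clue 1).
From clue 6, the person with the onyx must be in house 1.
So house 2 gets garnet for gemstone.
House 4's gemstone must be jade (nothing else left).
So: house 1 = fir/onyx/golf, house 2 = cedar/garnet/rugby, house 3 = hickory/emerald/baseball, house 4 = elm/jade/volleyball.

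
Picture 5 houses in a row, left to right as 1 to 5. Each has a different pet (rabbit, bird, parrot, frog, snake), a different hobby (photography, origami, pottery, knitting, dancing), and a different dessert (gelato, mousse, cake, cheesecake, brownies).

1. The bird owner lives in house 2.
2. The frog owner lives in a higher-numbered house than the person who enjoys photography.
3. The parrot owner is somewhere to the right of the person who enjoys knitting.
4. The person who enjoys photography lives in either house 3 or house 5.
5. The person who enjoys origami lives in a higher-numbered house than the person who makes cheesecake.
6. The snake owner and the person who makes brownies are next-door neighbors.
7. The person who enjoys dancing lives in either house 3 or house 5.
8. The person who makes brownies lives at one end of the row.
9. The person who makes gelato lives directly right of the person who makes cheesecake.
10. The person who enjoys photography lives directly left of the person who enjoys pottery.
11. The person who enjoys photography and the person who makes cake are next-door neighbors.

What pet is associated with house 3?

By clue 1, the bird owner is in house 2.
From clue 4, the person who enjoys photography must be in house 3.
From clue 10, the person who enjoys pottery must be in house 4.
That leaves knitting as the hobby for house 1.
That leaves origami as the hobby for house 2.
So house 5 gets dancing for hobby.
From clue 5, the person who makes cheesecake must be in house 1.
Clue 6: the snake owner is in house 4.
By clue 6, the person who makes brownies is in house 5.
By clue 9, the person who makes gelato is in house 2.
So house 1 gets rabbit for pet.
So house 3 gets parrot for pet.
So house 5 gets frog for pet.
The only dessert still possible for house 3 is mousse.
So house 4 gets cake for dessert.
So: house 1 = rabbit/knitting/cheesecake, house 2 = bird/origami/gelato, house 3 = parrot/photography/mousse, house 4 = snake/pottery/cake, house 5 = frog/dancing/brownies.

parrot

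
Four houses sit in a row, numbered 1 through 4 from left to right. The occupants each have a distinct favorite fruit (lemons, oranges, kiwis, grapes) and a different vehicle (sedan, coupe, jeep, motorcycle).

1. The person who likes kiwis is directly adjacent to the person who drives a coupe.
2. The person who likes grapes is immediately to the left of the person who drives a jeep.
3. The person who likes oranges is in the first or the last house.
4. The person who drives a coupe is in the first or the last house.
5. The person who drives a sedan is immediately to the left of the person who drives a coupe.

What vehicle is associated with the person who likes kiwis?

Clue 5: the person who drives a sedan is in house 3.
Clue 5 places the person who drives a coupe in house 4.
So house 1 gets motorcycle for vehicle.
House 2's vehicle must be jeep (nothing else left).
By clue 1, the person who likes kiwis is in house 3.
The person who likes grapes is in house 1 (clue 2).
That leaves lemons as the favorite fruit for house 2.
The only favorite fruit still possible for house 4 is oranges.
So: house 1 = grapes/motorcycle, house 2 = lemons/jeep, house 3 = kiwis/sedan, house 4 = oranges/coupe.

sedan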